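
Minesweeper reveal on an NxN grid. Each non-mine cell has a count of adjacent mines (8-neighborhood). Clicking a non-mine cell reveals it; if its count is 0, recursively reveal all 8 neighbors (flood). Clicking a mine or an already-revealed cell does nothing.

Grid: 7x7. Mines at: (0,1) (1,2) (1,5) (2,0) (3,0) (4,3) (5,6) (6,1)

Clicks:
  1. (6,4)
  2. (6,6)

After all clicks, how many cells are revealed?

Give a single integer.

Answer: 9

Derivation:
Click 1 (6,4) count=0: revealed 8 new [(5,2) (5,3) (5,4) (5,5) (6,2) (6,3) (6,4) (6,5)] -> total=8
Click 2 (6,6) count=1: revealed 1 new [(6,6)] -> total=9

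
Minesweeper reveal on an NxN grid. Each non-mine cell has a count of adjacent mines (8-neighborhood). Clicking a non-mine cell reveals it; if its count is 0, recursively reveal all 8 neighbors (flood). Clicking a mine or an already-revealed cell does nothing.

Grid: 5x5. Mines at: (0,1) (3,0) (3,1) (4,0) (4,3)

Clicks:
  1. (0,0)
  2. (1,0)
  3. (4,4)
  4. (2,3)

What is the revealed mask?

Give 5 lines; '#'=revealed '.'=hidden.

Answer: #.###
#.###
..###
..###
....#

Derivation:
Click 1 (0,0) count=1: revealed 1 new [(0,0)] -> total=1
Click 2 (1,0) count=1: revealed 1 new [(1,0)] -> total=2
Click 3 (4,4) count=1: revealed 1 new [(4,4)] -> total=3
Click 4 (2,3) count=0: revealed 12 new [(0,2) (0,3) (0,4) (1,2) (1,3) (1,4) (2,2) (2,3) (2,4) (3,2) (3,3) (3,4)] -> total=15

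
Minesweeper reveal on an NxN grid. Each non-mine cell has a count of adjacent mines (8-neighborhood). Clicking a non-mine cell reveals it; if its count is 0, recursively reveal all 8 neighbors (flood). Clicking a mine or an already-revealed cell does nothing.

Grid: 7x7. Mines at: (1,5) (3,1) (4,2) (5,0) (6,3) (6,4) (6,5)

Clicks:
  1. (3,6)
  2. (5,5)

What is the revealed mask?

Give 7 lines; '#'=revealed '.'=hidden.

Answer: #####..
#####..
#######
..#####
...####
...####
.......

Derivation:
Click 1 (3,6) count=0: revealed 30 new [(0,0) (0,1) (0,2) (0,3) (0,4) (1,0) (1,1) (1,2) (1,3) (1,4) (2,0) (2,1) (2,2) (2,3) (2,4) (2,5) (2,6) (3,2) (3,3) (3,4) (3,5) (3,6) (4,3) (4,4) (4,5) (4,6) (5,3) (5,4) (5,5) (5,6)] -> total=30
Click 2 (5,5) count=2: revealed 0 new [(none)] -> total=30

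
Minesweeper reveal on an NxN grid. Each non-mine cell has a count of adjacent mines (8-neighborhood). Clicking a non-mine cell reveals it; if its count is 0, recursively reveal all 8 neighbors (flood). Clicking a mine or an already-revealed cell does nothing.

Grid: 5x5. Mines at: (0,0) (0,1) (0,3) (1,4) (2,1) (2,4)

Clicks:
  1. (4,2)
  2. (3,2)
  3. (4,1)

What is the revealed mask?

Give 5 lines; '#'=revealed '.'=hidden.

Answer: .....
.....
.....
#####
#####

Derivation:
Click 1 (4,2) count=0: revealed 10 new [(3,0) (3,1) (3,2) (3,3) (3,4) (4,0) (4,1) (4,2) (4,3) (4,4)] -> total=10
Click 2 (3,2) count=1: revealed 0 new [(none)] -> total=10
Click 3 (4,1) count=0: revealed 0 new [(none)] -> total=10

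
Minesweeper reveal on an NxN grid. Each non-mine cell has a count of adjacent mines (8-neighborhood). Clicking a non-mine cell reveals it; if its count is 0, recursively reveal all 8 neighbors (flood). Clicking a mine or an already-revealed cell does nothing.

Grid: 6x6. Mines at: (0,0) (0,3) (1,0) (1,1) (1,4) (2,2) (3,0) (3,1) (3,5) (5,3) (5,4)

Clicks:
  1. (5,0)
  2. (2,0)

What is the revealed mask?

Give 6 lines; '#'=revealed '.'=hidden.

Click 1 (5,0) count=0: revealed 6 new [(4,0) (4,1) (4,2) (5,0) (5,1) (5,2)] -> total=6
Click 2 (2,0) count=4: revealed 1 new [(2,0)] -> total=7

Answer: ......
......
#.....
......
###...
###...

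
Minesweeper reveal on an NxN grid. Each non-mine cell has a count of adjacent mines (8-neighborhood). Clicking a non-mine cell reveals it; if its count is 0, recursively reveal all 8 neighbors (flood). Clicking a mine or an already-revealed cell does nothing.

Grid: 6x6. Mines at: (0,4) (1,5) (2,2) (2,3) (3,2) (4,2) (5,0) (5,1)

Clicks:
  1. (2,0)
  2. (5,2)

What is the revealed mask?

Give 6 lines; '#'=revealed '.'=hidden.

Answer: ####..
####..
##....
##....
##....
..#...

Derivation:
Click 1 (2,0) count=0: revealed 14 new [(0,0) (0,1) (0,2) (0,3) (1,0) (1,1) (1,2) (1,3) (2,0) (2,1) (3,0) (3,1) (4,0) (4,1)] -> total=14
Click 2 (5,2) count=2: revealed 1 new [(5,2)] -> total=15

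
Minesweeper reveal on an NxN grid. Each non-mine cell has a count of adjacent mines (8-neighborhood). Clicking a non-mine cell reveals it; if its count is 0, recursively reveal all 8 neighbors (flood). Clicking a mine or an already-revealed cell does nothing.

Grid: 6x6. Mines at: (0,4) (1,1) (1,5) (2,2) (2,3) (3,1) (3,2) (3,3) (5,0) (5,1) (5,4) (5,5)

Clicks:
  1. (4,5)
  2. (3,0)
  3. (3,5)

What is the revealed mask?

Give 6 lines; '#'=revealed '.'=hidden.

Answer: ......
......
....##
#...##
....##
......

Derivation:
Click 1 (4,5) count=2: revealed 1 new [(4,5)] -> total=1
Click 2 (3,0) count=1: revealed 1 new [(3,0)] -> total=2
Click 3 (3,5) count=0: revealed 5 new [(2,4) (2,5) (3,4) (3,5) (4,4)] -> total=7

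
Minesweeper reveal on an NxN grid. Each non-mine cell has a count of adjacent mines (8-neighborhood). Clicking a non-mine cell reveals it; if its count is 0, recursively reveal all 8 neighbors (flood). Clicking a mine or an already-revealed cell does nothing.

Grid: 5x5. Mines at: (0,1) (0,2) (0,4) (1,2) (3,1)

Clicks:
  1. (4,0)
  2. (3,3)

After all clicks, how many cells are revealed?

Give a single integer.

Answer: 12

Derivation:
Click 1 (4,0) count=1: revealed 1 new [(4,0)] -> total=1
Click 2 (3,3) count=0: revealed 11 new [(1,3) (1,4) (2,2) (2,3) (2,4) (3,2) (3,3) (3,4) (4,2) (4,3) (4,4)] -> total=12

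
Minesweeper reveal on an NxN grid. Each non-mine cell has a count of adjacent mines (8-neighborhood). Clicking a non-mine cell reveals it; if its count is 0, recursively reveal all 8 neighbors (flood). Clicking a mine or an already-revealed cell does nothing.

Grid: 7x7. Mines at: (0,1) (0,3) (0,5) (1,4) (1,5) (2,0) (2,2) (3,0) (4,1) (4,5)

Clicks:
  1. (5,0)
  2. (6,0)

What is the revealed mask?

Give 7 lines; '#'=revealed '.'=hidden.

Click 1 (5,0) count=1: revealed 1 new [(5,0)] -> total=1
Click 2 (6,0) count=0: revealed 19 new [(3,2) (3,3) (3,4) (4,2) (4,3) (4,4) (5,1) (5,2) (5,3) (5,4) (5,5) (5,6) (6,0) (6,1) (6,2) (6,3) (6,4) (6,5) (6,6)] -> total=20

Answer: .......
.......
.......
..###..
..###..
#######
#######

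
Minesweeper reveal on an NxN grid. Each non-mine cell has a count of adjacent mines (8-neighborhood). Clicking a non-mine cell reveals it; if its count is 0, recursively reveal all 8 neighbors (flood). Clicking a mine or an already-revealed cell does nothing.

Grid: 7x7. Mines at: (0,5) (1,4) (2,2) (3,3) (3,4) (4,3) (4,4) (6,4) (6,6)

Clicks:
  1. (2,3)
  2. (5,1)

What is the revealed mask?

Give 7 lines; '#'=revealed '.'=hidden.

Click 1 (2,3) count=4: revealed 1 new [(2,3)] -> total=1
Click 2 (5,1) count=0: revealed 24 new [(0,0) (0,1) (0,2) (0,3) (1,0) (1,1) (1,2) (1,3) (2,0) (2,1) (3,0) (3,1) (3,2) (4,0) (4,1) (4,2) (5,0) (5,1) (5,2) (5,3) (6,0) (6,1) (6,2) (6,3)] -> total=25

Answer: ####...
####...
##.#...
###....
###....
####...
####...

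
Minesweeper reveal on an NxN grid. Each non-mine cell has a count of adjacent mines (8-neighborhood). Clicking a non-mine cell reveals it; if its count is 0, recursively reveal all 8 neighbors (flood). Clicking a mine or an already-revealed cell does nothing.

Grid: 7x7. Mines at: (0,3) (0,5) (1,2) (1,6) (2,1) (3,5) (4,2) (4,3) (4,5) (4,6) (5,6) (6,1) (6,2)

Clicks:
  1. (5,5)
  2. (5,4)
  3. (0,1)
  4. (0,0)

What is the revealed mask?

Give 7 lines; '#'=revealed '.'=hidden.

Answer: ##.....
##.....
.......
.......
.......
....##.
.......

Derivation:
Click 1 (5,5) count=3: revealed 1 new [(5,5)] -> total=1
Click 2 (5,4) count=2: revealed 1 new [(5,4)] -> total=2
Click 3 (0,1) count=1: revealed 1 new [(0,1)] -> total=3
Click 4 (0,0) count=0: revealed 3 new [(0,0) (1,0) (1,1)] -> total=6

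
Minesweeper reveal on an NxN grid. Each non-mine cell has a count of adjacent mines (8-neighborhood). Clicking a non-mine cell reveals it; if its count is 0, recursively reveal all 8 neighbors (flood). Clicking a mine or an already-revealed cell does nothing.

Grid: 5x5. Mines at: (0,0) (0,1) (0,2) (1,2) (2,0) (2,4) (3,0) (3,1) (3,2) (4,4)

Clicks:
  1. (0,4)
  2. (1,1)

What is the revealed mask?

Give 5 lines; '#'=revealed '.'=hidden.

Answer: ...##
.#.##
.....
.....
.....

Derivation:
Click 1 (0,4) count=0: revealed 4 new [(0,3) (0,4) (1,3) (1,4)] -> total=4
Click 2 (1,1) count=5: revealed 1 new [(1,1)] -> total=5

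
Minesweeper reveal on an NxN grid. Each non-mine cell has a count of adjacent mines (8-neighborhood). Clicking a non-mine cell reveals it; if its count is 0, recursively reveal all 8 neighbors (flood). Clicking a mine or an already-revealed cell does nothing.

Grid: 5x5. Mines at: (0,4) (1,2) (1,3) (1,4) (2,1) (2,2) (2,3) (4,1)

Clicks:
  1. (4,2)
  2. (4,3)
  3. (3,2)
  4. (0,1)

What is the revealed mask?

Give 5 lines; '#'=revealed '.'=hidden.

Answer: .#...
.....
.....
..###
..###

Derivation:
Click 1 (4,2) count=1: revealed 1 new [(4,2)] -> total=1
Click 2 (4,3) count=0: revealed 5 new [(3,2) (3,3) (3,4) (4,3) (4,4)] -> total=6
Click 3 (3,2) count=4: revealed 0 new [(none)] -> total=6
Click 4 (0,1) count=1: revealed 1 new [(0,1)] -> total=7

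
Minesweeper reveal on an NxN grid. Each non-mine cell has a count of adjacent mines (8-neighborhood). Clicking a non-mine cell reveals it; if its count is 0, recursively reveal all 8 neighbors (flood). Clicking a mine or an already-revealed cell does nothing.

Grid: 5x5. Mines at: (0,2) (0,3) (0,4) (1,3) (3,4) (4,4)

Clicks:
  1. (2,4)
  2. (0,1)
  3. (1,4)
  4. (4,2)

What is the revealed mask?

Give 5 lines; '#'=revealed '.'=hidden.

Click 1 (2,4) count=2: revealed 1 new [(2,4)] -> total=1
Click 2 (0,1) count=1: revealed 1 new [(0,1)] -> total=2
Click 3 (1,4) count=3: revealed 1 new [(1,4)] -> total=3
Click 4 (4,2) count=0: revealed 16 new [(0,0) (1,0) (1,1) (1,2) (2,0) (2,1) (2,2) (2,3) (3,0) (3,1) (3,2) (3,3) (4,0) (4,1) (4,2) (4,3)] -> total=19

Answer: ##...
###.#
#####
####.
####.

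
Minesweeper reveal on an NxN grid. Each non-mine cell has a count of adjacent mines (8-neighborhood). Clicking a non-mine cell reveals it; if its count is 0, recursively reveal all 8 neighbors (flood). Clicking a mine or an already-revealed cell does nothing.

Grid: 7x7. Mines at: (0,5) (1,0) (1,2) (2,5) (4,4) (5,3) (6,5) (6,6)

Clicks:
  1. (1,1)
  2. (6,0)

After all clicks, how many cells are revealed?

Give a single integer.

Answer: 19

Derivation:
Click 1 (1,1) count=2: revealed 1 new [(1,1)] -> total=1
Click 2 (6,0) count=0: revealed 18 new [(2,0) (2,1) (2,2) (2,3) (3,0) (3,1) (3,2) (3,3) (4,0) (4,1) (4,2) (4,3) (5,0) (5,1) (5,2) (6,0) (6,1) (6,2)] -> total=19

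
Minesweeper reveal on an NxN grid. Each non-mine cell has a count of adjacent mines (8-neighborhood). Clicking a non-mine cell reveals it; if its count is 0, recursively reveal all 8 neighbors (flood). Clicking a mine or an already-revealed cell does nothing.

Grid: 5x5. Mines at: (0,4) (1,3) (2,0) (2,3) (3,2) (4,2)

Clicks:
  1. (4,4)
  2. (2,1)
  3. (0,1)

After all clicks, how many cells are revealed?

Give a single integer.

Answer: 11

Derivation:
Click 1 (4,4) count=0: revealed 4 new [(3,3) (3,4) (4,3) (4,4)] -> total=4
Click 2 (2,1) count=2: revealed 1 new [(2,1)] -> total=5
Click 3 (0,1) count=0: revealed 6 new [(0,0) (0,1) (0,2) (1,0) (1,1) (1,2)] -> total=11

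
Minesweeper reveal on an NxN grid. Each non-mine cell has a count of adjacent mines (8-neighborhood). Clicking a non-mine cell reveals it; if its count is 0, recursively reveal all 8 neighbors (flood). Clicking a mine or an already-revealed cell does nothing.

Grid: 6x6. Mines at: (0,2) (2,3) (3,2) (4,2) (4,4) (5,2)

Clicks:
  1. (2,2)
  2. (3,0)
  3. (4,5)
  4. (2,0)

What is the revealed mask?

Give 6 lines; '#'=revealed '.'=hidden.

Click 1 (2,2) count=2: revealed 1 new [(2,2)] -> total=1
Click 2 (3,0) count=0: revealed 12 new [(0,0) (0,1) (1,0) (1,1) (2,0) (2,1) (3,0) (3,1) (4,0) (4,1) (5,0) (5,1)] -> total=13
Click 3 (4,5) count=1: revealed 1 new [(4,5)] -> total=14
Click 4 (2,0) count=0: revealed 0 new [(none)] -> total=14

Answer: ##....
##....
###...
##....
##...#
##....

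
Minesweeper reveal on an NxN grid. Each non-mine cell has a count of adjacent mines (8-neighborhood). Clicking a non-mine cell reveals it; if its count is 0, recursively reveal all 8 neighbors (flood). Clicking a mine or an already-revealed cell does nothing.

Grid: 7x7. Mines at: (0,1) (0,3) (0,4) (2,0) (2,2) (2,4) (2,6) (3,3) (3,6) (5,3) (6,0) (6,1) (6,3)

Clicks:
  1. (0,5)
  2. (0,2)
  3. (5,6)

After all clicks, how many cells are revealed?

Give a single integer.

Click 1 (0,5) count=1: revealed 1 new [(0,5)] -> total=1
Click 2 (0,2) count=2: revealed 1 new [(0,2)] -> total=2
Click 3 (5,6) count=0: revealed 9 new [(4,4) (4,5) (4,6) (5,4) (5,5) (5,6) (6,4) (6,5) (6,6)] -> total=11

Answer: 11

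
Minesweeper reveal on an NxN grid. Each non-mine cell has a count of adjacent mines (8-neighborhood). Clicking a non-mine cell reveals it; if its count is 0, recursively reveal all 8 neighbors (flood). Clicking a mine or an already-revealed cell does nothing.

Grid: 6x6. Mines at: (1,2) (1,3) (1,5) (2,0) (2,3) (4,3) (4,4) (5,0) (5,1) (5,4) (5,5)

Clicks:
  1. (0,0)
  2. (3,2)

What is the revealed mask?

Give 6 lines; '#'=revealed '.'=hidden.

Answer: ##....
##....
......
..#...
......
......

Derivation:
Click 1 (0,0) count=0: revealed 4 new [(0,0) (0,1) (1,0) (1,1)] -> total=4
Click 2 (3,2) count=2: revealed 1 new [(3,2)] -> total=5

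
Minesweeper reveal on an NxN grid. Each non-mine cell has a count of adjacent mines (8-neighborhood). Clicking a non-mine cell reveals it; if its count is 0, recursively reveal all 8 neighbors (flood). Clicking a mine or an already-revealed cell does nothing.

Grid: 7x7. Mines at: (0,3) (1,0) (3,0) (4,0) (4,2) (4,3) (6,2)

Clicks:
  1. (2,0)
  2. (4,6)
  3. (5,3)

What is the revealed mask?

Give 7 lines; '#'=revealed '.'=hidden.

Click 1 (2,0) count=2: revealed 1 new [(2,0)] -> total=1
Click 2 (4,6) count=0: revealed 32 new [(0,4) (0,5) (0,6) (1,1) (1,2) (1,3) (1,4) (1,5) (1,6) (2,1) (2,2) (2,3) (2,4) (2,5) (2,6) (3,1) (3,2) (3,3) (3,4) (3,5) (3,6) (4,4) (4,5) (4,6) (5,3) (5,4) (5,5) (5,6) (6,3) (6,4) (6,5) (6,6)] -> total=33
Click 3 (5,3) count=3: revealed 0 new [(none)] -> total=33

Answer: ....###
.######
#######
.######
....###
...####
...####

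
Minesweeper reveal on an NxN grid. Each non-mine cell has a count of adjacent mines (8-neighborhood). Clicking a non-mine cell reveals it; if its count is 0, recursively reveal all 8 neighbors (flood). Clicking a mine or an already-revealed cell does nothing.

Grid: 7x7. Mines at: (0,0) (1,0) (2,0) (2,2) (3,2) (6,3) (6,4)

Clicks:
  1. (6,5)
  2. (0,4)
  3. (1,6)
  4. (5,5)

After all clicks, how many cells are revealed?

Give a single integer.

Click 1 (6,5) count=1: revealed 1 new [(6,5)] -> total=1
Click 2 (0,4) count=0: revealed 29 new [(0,1) (0,2) (0,3) (0,4) (0,5) (0,6) (1,1) (1,2) (1,3) (1,4) (1,5) (1,6) (2,3) (2,4) (2,5) (2,6) (3,3) (3,4) (3,5) (3,6) (4,3) (4,4) (4,5) (4,6) (5,3) (5,4) (5,5) (5,6) (6,6)] -> total=30
Click 3 (1,6) count=0: revealed 0 new [(none)] -> total=30
Click 4 (5,5) count=1: revealed 0 new [(none)] -> total=30

Answer: 30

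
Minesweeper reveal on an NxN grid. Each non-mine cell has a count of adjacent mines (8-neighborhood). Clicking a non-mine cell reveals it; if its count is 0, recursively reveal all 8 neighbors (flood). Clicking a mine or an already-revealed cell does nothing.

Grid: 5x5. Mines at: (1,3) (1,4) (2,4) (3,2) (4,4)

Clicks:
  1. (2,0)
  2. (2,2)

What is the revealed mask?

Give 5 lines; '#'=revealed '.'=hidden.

Click 1 (2,0) count=0: revealed 13 new [(0,0) (0,1) (0,2) (1,0) (1,1) (1,2) (2,0) (2,1) (2,2) (3,0) (3,1) (4,0) (4,1)] -> total=13
Click 2 (2,2) count=2: revealed 0 new [(none)] -> total=13

Answer: ###..
###..
###..
##...
##...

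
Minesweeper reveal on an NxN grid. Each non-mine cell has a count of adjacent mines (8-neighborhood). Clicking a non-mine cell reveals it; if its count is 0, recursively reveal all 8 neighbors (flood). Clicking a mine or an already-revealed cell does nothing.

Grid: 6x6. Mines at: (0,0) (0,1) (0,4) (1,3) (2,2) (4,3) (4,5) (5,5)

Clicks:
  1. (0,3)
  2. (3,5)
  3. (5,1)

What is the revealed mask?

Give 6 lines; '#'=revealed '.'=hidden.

Click 1 (0,3) count=2: revealed 1 new [(0,3)] -> total=1
Click 2 (3,5) count=1: revealed 1 new [(3,5)] -> total=2
Click 3 (5,1) count=0: revealed 13 new [(1,0) (1,1) (2,0) (2,1) (3,0) (3,1) (3,2) (4,0) (4,1) (4,2) (5,0) (5,1) (5,2)] -> total=15

Answer: ...#..
##....
##....
###..#
###...
###...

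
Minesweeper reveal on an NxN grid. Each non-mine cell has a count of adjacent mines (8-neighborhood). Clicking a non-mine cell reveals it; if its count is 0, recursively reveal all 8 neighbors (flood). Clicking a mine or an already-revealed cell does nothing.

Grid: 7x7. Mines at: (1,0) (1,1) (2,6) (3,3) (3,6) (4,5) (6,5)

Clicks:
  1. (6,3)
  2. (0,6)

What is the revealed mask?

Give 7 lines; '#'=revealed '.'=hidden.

Click 1 (6,3) count=0: revealed 21 new [(2,0) (2,1) (2,2) (3,0) (3,1) (3,2) (4,0) (4,1) (4,2) (4,3) (4,4) (5,0) (5,1) (5,2) (5,3) (5,4) (6,0) (6,1) (6,2) (6,3) (6,4)] -> total=21
Click 2 (0,6) count=0: revealed 13 new [(0,2) (0,3) (0,4) (0,5) (0,6) (1,2) (1,3) (1,4) (1,5) (1,6) (2,3) (2,4) (2,5)] -> total=34

Answer: ..#####
..#####
######.
###....
#####..
#####..
#####..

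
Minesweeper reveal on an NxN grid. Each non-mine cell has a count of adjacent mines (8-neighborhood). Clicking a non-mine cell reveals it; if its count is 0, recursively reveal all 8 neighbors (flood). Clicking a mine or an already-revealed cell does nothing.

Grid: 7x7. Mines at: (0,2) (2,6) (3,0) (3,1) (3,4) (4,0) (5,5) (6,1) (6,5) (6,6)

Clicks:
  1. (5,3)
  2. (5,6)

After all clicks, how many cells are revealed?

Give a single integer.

Click 1 (5,3) count=0: revealed 9 new [(4,2) (4,3) (4,4) (5,2) (5,3) (5,4) (6,2) (6,3) (6,4)] -> total=9
Click 2 (5,6) count=3: revealed 1 new [(5,6)] -> total=10

Answer: 10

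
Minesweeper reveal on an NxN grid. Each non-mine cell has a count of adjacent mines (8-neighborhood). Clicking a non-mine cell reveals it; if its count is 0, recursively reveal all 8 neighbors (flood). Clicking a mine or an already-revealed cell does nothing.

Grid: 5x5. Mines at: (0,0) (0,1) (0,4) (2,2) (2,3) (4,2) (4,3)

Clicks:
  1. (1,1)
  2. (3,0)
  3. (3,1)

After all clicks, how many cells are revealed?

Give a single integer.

Answer: 8

Derivation:
Click 1 (1,1) count=3: revealed 1 new [(1,1)] -> total=1
Click 2 (3,0) count=0: revealed 7 new [(1,0) (2,0) (2,1) (3,0) (3,1) (4,0) (4,1)] -> total=8
Click 3 (3,1) count=2: revealed 0 new [(none)] -> total=8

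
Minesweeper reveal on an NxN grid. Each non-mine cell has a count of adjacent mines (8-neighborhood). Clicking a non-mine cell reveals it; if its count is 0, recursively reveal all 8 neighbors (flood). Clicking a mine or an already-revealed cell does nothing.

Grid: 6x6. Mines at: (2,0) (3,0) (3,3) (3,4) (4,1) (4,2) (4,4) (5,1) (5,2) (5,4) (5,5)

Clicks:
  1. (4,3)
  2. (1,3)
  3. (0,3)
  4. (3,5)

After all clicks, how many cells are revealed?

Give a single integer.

Click 1 (4,3) count=6: revealed 1 new [(4,3)] -> total=1
Click 2 (1,3) count=0: revealed 17 new [(0,0) (0,1) (0,2) (0,3) (0,4) (0,5) (1,0) (1,1) (1,2) (1,3) (1,4) (1,5) (2,1) (2,2) (2,3) (2,4) (2,5)] -> total=18
Click 3 (0,3) count=0: revealed 0 new [(none)] -> total=18
Click 4 (3,5) count=2: revealed 1 new [(3,5)] -> total=19

Answer: 19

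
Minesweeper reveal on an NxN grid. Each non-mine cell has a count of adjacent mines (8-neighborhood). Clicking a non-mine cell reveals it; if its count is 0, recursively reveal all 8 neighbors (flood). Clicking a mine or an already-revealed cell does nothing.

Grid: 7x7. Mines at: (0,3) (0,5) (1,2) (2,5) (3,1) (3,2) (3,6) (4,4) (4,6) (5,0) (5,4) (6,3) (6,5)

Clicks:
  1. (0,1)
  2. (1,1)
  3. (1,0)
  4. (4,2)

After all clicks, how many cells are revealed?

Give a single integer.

Click 1 (0,1) count=1: revealed 1 new [(0,1)] -> total=1
Click 2 (1,1) count=1: revealed 1 new [(1,1)] -> total=2
Click 3 (1,0) count=0: revealed 4 new [(0,0) (1,0) (2,0) (2,1)] -> total=6
Click 4 (4,2) count=2: revealed 1 new [(4,2)] -> total=7

Answer: 7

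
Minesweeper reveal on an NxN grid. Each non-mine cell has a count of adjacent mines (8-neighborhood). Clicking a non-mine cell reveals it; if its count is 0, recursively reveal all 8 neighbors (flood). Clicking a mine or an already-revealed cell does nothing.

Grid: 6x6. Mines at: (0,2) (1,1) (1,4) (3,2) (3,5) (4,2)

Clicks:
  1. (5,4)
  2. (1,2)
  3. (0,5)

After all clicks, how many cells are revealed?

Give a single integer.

Click 1 (5,4) count=0: revealed 6 new [(4,3) (4,4) (4,5) (5,3) (5,4) (5,5)] -> total=6
Click 2 (1,2) count=2: revealed 1 new [(1,2)] -> total=7
Click 3 (0,5) count=1: revealed 1 new [(0,5)] -> total=8

Answer: 8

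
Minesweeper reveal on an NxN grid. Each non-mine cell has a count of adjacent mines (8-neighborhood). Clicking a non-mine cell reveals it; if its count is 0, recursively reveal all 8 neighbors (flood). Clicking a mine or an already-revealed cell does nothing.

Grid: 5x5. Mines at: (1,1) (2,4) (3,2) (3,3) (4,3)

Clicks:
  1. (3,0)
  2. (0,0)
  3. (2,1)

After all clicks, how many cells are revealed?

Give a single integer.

Answer: 7

Derivation:
Click 1 (3,0) count=0: revealed 6 new [(2,0) (2,1) (3,0) (3,1) (4,0) (4,1)] -> total=6
Click 2 (0,0) count=1: revealed 1 new [(0,0)] -> total=7
Click 3 (2,1) count=2: revealed 0 new [(none)] -> total=7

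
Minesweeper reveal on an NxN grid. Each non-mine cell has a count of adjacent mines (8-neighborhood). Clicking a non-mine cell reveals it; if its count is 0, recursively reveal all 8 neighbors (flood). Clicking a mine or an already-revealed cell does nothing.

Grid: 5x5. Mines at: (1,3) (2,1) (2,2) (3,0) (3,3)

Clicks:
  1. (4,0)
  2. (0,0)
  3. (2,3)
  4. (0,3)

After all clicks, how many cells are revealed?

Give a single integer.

Click 1 (4,0) count=1: revealed 1 new [(4,0)] -> total=1
Click 2 (0,0) count=0: revealed 6 new [(0,0) (0,1) (0,2) (1,0) (1,1) (1,2)] -> total=7
Click 3 (2,3) count=3: revealed 1 new [(2,3)] -> total=8
Click 4 (0,3) count=1: revealed 1 new [(0,3)] -> total=9

Answer: 9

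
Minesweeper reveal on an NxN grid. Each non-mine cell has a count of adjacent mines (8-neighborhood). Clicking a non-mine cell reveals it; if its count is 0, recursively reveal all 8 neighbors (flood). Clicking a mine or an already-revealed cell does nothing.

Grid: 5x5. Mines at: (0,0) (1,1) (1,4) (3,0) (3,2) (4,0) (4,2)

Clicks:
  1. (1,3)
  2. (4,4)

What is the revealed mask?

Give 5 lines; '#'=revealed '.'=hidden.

Click 1 (1,3) count=1: revealed 1 new [(1,3)] -> total=1
Click 2 (4,4) count=0: revealed 6 new [(2,3) (2,4) (3,3) (3,4) (4,3) (4,4)] -> total=7

Answer: .....
...#.
...##
...##
...##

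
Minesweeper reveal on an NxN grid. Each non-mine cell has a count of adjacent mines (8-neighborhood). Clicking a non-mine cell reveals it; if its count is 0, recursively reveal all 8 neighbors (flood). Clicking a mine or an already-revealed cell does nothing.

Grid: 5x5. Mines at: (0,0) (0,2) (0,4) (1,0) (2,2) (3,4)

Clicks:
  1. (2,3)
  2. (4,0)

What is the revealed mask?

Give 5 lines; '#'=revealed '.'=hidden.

Answer: .....
.....
##.#.
####.
####.

Derivation:
Click 1 (2,3) count=2: revealed 1 new [(2,3)] -> total=1
Click 2 (4,0) count=0: revealed 10 new [(2,0) (2,1) (3,0) (3,1) (3,2) (3,3) (4,0) (4,1) (4,2) (4,3)] -> total=11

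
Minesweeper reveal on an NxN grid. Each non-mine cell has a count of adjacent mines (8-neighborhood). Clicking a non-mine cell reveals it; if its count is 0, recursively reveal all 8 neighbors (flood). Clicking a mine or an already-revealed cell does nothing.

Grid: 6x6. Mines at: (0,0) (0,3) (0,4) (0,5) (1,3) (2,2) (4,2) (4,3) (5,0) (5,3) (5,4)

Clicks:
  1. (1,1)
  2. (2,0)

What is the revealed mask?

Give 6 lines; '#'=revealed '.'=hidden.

Click 1 (1,1) count=2: revealed 1 new [(1,1)] -> total=1
Click 2 (2,0) count=0: revealed 7 new [(1,0) (2,0) (2,1) (3,0) (3,1) (4,0) (4,1)] -> total=8

Answer: ......
##....
##....
##....
##....
......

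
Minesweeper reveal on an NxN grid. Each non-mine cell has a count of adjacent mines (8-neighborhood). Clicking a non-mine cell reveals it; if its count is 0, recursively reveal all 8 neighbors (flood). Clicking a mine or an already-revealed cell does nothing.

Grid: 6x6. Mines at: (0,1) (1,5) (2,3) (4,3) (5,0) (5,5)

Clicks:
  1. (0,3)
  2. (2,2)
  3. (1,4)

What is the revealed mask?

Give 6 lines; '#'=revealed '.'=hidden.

Click 1 (0,3) count=0: revealed 6 new [(0,2) (0,3) (0,4) (1,2) (1,3) (1,4)] -> total=6
Click 2 (2,2) count=1: revealed 1 new [(2,2)] -> total=7
Click 3 (1,4) count=2: revealed 0 new [(none)] -> total=7

Answer: ..###.
..###.
..#...
......
......
......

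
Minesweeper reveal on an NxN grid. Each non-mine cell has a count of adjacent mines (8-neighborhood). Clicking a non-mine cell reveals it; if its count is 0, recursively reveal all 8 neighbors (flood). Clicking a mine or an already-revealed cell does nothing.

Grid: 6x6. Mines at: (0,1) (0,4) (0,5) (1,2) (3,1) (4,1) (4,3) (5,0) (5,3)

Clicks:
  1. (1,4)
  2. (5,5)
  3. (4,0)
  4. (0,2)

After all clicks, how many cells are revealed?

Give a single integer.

Answer: 15

Derivation:
Click 1 (1,4) count=2: revealed 1 new [(1,4)] -> total=1
Click 2 (5,5) count=0: revealed 12 new [(1,3) (1,5) (2,3) (2,4) (2,5) (3,3) (3,4) (3,5) (4,4) (4,5) (5,4) (5,5)] -> total=13
Click 3 (4,0) count=3: revealed 1 new [(4,0)] -> total=14
Click 4 (0,2) count=2: revealed 1 new [(0,2)] -> total=15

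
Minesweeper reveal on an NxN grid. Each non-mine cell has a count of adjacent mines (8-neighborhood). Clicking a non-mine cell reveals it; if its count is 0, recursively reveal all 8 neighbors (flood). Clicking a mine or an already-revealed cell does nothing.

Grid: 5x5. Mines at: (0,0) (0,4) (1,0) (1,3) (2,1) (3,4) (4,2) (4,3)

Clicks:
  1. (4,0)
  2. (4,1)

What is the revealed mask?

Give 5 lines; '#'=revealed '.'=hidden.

Answer: .....
.....
.....
##...
##...

Derivation:
Click 1 (4,0) count=0: revealed 4 new [(3,0) (3,1) (4,0) (4,1)] -> total=4
Click 2 (4,1) count=1: revealed 0 new [(none)] -> total=4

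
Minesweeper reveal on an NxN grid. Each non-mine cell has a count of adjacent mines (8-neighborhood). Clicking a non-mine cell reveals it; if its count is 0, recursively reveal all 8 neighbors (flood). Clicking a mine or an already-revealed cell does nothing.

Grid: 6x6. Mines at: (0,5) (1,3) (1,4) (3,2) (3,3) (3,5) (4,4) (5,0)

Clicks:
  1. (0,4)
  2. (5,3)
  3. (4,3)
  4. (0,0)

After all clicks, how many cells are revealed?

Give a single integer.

Answer: 16

Derivation:
Click 1 (0,4) count=3: revealed 1 new [(0,4)] -> total=1
Click 2 (5,3) count=1: revealed 1 new [(5,3)] -> total=2
Click 3 (4,3) count=3: revealed 1 new [(4,3)] -> total=3
Click 4 (0,0) count=0: revealed 13 new [(0,0) (0,1) (0,2) (1,0) (1,1) (1,2) (2,0) (2,1) (2,2) (3,0) (3,1) (4,0) (4,1)] -> total=16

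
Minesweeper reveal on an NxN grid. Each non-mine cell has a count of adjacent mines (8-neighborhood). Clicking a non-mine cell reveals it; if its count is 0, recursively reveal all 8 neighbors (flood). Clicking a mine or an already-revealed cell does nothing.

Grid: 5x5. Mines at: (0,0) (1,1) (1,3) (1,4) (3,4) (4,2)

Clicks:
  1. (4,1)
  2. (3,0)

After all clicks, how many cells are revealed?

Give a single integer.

Click 1 (4,1) count=1: revealed 1 new [(4,1)] -> total=1
Click 2 (3,0) count=0: revealed 5 new [(2,0) (2,1) (3,0) (3,1) (4,0)] -> total=6

Answer: 6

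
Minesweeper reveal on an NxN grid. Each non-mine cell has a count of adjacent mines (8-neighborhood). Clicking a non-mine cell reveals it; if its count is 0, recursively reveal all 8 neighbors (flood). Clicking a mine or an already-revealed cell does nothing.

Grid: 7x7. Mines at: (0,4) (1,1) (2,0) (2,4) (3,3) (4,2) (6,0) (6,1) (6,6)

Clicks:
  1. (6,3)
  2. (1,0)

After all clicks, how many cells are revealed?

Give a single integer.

Answer: 23

Derivation:
Click 1 (6,3) count=0: revealed 22 new [(0,5) (0,6) (1,5) (1,6) (2,5) (2,6) (3,4) (3,5) (3,6) (4,3) (4,4) (4,5) (4,6) (5,2) (5,3) (5,4) (5,5) (5,6) (6,2) (6,3) (6,4) (6,5)] -> total=22
Click 2 (1,0) count=2: revealed 1 new [(1,0)] -> total=23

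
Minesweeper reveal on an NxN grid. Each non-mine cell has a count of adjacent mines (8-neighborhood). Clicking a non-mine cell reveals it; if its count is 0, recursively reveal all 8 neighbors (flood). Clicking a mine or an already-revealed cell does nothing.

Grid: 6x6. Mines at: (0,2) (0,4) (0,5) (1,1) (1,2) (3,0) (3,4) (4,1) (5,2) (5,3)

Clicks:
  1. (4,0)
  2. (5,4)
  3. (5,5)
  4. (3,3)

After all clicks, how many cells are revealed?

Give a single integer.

Click 1 (4,0) count=2: revealed 1 new [(4,0)] -> total=1
Click 2 (5,4) count=1: revealed 1 new [(5,4)] -> total=2
Click 3 (5,5) count=0: revealed 3 new [(4,4) (4,5) (5,5)] -> total=5
Click 4 (3,3) count=1: revealed 1 new [(3,3)] -> total=6

Answer: 6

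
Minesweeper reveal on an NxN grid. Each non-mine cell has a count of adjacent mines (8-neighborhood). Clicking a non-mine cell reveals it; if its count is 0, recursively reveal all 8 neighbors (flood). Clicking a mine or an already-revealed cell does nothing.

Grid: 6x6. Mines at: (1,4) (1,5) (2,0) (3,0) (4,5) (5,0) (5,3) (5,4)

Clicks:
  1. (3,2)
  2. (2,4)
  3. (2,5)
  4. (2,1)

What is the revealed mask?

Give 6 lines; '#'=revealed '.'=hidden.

Click 1 (3,2) count=0: revealed 20 new [(0,0) (0,1) (0,2) (0,3) (1,0) (1,1) (1,2) (1,3) (2,1) (2,2) (2,3) (2,4) (3,1) (3,2) (3,3) (3,4) (4,1) (4,2) (4,3) (4,4)] -> total=20
Click 2 (2,4) count=2: revealed 0 new [(none)] -> total=20
Click 3 (2,5) count=2: revealed 1 new [(2,5)] -> total=21
Click 4 (2,1) count=2: revealed 0 new [(none)] -> total=21

Answer: ####..
####..
.#####
.####.
.####.
......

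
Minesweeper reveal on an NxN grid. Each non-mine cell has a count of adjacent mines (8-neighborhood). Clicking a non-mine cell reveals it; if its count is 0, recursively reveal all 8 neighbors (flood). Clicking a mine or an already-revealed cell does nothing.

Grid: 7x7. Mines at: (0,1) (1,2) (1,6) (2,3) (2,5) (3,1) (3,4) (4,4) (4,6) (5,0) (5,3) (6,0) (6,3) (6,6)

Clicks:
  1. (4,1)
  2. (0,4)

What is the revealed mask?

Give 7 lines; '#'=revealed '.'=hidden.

Answer: ...###.
...###.
.......
.......
.#.....
.......
.......

Derivation:
Click 1 (4,1) count=2: revealed 1 new [(4,1)] -> total=1
Click 2 (0,4) count=0: revealed 6 new [(0,3) (0,4) (0,5) (1,3) (1,4) (1,5)] -> total=7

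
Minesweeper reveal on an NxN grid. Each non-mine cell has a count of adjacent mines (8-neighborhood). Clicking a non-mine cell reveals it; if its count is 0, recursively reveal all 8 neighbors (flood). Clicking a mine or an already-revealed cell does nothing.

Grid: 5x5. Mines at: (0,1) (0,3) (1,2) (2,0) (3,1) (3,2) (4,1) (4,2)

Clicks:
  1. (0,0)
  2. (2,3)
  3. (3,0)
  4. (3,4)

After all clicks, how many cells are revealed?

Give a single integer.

Click 1 (0,0) count=1: revealed 1 new [(0,0)] -> total=1
Click 2 (2,3) count=2: revealed 1 new [(2,3)] -> total=2
Click 3 (3,0) count=3: revealed 1 new [(3,0)] -> total=3
Click 4 (3,4) count=0: revealed 7 new [(1,3) (1,4) (2,4) (3,3) (3,4) (4,3) (4,4)] -> total=10

Answer: 10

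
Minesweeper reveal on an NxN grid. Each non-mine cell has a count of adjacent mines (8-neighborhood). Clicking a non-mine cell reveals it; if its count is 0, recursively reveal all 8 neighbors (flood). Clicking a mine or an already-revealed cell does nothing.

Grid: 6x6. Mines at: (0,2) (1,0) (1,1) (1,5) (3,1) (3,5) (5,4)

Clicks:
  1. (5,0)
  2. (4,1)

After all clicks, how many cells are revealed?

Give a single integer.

Click 1 (5,0) count=0: revealed 8 new [(4,0) (4,1) (4,2) (4,3) (5,0) (5,1) (5,2) (5,3)] -> total=8
Click 2 (4,1) count=1: revealed 0 new [(none)] -> total=8

Answer: 8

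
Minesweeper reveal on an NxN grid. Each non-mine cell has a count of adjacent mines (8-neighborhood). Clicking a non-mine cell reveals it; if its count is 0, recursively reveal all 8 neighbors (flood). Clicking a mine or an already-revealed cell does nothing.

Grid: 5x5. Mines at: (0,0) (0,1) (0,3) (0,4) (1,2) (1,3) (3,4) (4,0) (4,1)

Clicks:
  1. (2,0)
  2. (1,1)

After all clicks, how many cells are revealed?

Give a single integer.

Click 1 (2,0) count=0: revealed 6 new [(1,0) (1,1) (2,0) (2,1) (3,0) (3,1)] -> total=6
Click 2 (1,1) count=3: revealed 0 new [(none)] -> total=6

Answer: 6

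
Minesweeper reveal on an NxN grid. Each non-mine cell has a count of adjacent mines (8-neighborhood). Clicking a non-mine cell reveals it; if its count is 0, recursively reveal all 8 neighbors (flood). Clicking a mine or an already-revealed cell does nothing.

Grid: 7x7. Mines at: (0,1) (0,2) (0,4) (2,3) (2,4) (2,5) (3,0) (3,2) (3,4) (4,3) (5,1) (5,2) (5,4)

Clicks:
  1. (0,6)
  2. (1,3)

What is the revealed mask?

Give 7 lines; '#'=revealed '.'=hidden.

Answer: .....##
...#.##
.......
.......
.......
.......
.......

Derivation:
Click 1 (0,6) count=0: revealed 4 new [(0,5) (0,6) (1,5) (1,6)] -> total=4
Click 2 (1,3) count=4: revealed 1 new [(1,3)] -> total=5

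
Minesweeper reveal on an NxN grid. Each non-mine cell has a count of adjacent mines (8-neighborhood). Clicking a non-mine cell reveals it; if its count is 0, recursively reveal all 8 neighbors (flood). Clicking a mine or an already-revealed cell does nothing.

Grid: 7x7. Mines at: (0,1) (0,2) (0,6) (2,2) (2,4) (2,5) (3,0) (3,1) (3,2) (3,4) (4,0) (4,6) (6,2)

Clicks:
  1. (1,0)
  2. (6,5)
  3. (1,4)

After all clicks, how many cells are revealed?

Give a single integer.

Answer: 13

Derivation:
Click 1 (1,0) count=1: revealed 1 new [(1,0)] -> total=1
Click 2 (6,5) count=0: revealed 11 new [(4,3) (4,4) (4,5) (5,3) (5,4) (5,5) (5,6) (6,3) (6,4) (6,5) (6,6)] -> total=12
Click 3 (1,4) count=2: revealed 1 new [(1,4)] -> total=13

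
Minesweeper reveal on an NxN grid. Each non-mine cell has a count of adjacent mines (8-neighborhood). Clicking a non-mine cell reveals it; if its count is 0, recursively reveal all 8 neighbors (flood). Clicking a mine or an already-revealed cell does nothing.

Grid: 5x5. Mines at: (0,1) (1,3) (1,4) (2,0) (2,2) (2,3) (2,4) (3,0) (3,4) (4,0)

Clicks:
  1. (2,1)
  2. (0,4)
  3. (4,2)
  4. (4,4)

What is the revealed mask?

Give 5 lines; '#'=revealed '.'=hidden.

Answer: ....#
.....
.#...
.###.
.####

Derivation:
Click 1 (2,1) count=3: revealed 1 new [(2,1)] -> total=1
Click 2 (0,4) count=2: revealed 1 new [(0,4)] -> total=2
Click 3 (4,2) count=0: revealed 6 new [(3,1) (3,2) (3,3) (4,1) (4,2) (4,3)] -> total=8
Click 4 (4,4) count=1: revealed 1 new [(4,4)] -> total=9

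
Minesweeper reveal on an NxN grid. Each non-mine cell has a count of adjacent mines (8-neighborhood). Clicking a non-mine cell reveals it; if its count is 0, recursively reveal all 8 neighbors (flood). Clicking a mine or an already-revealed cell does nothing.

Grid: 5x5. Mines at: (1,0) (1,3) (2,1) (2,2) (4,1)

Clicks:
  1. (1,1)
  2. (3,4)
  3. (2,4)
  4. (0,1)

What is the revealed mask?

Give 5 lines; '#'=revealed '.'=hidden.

Click 1 (1,1) count=3: revealed 1 new [(1,1)] -> total=1
Click 2 (3,4) count=0: revealed 8 new [(2,3) (2,4) (3,2) (3,3) (3,4) (4,2) (4,3) (4,4)] -> total=9
Click 3 (2,4) count=1: revealed 0 new [(none)] -> total=9
Click 4 (0,1) count=1: revealed 1 new [(0,1)] -> total=10

Answer: .#...
.#...
...##
..###
..###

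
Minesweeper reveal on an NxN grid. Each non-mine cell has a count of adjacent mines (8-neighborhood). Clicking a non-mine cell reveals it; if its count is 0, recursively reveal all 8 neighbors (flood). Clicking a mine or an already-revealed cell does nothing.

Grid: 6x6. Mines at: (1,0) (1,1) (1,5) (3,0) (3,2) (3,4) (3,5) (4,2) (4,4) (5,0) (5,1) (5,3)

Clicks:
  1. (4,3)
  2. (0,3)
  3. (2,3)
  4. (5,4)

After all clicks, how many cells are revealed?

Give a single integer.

Answer: 11

Derivation:
Click 1 (4,3) count=5: revealed 1 new [(4,3)] -> total=1
Click 2 (0,3) count=0: revealed 9 new [(0,2) (0,3) (0,4) (1,2) (1,3) (1,4) (2,2) (2,3) (2,4)] -> total=10
Click 3 (2,3) count=2: revealed 0 new [(none)] -> total=10
Click 4 (5,4) count=2: revealed 1 new [(5,4)] -> total=11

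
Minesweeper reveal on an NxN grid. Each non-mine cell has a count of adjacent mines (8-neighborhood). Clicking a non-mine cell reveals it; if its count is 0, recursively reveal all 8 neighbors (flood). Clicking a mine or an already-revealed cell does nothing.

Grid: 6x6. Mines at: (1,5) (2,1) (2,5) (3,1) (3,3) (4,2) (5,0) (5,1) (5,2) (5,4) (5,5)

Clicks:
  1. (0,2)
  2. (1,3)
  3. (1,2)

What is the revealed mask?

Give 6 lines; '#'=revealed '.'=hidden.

Click 1 (0,2) count=0: revealed 13 new [(0,0) (0,1) (0,2) (0,3) (0,4) (1,0) (1,1) (1,2) (1,3) (1,4) (2,2) (2,3) (2,4)] -> total=13
Click 2 (1,3) count=0: revealed 0 new [(none)] -> total=13
Click 3 (1,2) count=1: revealed 0 new [(none)] -> total=13

Answer: #####.
#####.
..###.
......
......
......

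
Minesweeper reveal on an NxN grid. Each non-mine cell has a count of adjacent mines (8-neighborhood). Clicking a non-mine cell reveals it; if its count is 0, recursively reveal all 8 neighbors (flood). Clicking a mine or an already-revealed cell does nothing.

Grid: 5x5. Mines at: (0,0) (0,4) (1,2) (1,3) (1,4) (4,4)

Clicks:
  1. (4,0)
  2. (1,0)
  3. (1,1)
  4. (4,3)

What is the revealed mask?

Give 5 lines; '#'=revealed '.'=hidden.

Click 1 (4,0) count=0: revealed 14 new [(1,0) (1,1) (2,0) (2,1) (2,2) (2,3) (3,0) (3,1) (3,2) (3,3) (4,0) (4,1) (4,2) (4,3)] -> total=14
Click 2 (1,0) count=1: revealed 0 new [(none)] -> total=14
Click 3 (1,1) count=2: revealed 0 new [(none)] -> total=14
Click 4 (4,3) count=1: revealed 0 new [(none)] -> total=14

Answer: .....
##...
####.
####.
####.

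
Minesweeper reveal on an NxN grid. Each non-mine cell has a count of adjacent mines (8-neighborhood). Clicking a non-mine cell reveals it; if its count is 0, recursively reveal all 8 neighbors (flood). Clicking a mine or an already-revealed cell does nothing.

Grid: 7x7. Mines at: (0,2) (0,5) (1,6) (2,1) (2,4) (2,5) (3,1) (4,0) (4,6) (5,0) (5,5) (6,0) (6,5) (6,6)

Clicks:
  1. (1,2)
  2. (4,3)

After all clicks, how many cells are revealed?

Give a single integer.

Click 1 (1,2) count=2: revealed 1 new [(1,2)] -> total=1
Click 2 (4,3) count=0: revealed 15 new [(3,2) (3,3) (3,4) (4,1) (4,2) (4,3) (4,4) (5,1) (5,2) (5,3) (5,4) (6,1) (6,2) (6,3) (6,4)] -> total=16

Answer: 16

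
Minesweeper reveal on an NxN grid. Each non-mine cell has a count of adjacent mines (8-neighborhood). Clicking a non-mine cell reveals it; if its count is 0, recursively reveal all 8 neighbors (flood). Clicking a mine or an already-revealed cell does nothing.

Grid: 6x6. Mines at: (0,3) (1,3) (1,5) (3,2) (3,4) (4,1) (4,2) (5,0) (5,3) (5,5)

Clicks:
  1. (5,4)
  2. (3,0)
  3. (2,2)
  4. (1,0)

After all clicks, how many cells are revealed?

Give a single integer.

Answer: 12

Derivation:
Click 1 (5,4) count=2: revealed 1 new [(5,4)] -> total=1
Click 2 (3,0) count=1: revealed 1 new [(3,0)] -> total=2
Click 3 (2,2) count=2: revealed 1 new [(2,2)] -> total=3
Click 4 (1,0) count=0: revealed 9 new [(0,0) (0,1) (0,2) (1,0) (1,1) (1,2) (2,0) (2,1) (3,1)] -> total=12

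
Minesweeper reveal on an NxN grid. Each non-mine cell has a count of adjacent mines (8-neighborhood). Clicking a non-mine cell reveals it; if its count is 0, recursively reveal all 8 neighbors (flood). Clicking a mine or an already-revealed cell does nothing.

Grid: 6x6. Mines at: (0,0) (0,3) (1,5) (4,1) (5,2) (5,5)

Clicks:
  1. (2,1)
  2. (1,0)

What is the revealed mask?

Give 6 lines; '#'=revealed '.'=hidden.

Answer: ......
#####.
######
######
..####
......

Derivation:
Click 1 (2,1) count=0: revealed 21 new [(1,0) (1,1) (1,2) (1,3) (1,4) (2,0) (2,1) (2,2) (2,3) (2,4) (2,5) (3,0) (3,1) (3,2) (3,3) (3,4) (3,5) (4,2) (4,3) (4,4) (4,5)] -> total=21
Click 2 (1,0) count=1: revealed 0 new [(none)] -> total=21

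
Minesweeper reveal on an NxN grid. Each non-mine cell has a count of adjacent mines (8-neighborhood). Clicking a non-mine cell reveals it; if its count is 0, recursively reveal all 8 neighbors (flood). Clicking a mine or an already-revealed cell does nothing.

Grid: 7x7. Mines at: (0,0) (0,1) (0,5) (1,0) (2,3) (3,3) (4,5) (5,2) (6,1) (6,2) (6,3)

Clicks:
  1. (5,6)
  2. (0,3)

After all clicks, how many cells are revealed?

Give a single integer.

Click 1 (5,6) count=1: revealed 1 new [(5,6)] -> total=1
Click 2 (0,3) count=0: revealed 6 new [(0,2) (0,3) (0,4) (1,2) (1,3) (1,4)] -> total=7

Answer: 7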